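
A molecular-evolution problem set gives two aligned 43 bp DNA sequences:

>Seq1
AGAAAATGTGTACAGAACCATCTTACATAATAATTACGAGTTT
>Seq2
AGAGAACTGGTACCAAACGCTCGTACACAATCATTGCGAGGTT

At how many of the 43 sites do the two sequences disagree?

The sequences differ at positions 4 (A/G), 7 (T/C), 8 (G/T), 9 (T/G), 14 (A/C), 15 (G/A), 19 (C/G), 20 (A/C), 23 (T/G), 28 (T/C), 32 (A/C), 36 (A/G), 41 (T/G).
That gives 13 mismatches out of 43 aligned sites, so the Hamming distance is 13.

13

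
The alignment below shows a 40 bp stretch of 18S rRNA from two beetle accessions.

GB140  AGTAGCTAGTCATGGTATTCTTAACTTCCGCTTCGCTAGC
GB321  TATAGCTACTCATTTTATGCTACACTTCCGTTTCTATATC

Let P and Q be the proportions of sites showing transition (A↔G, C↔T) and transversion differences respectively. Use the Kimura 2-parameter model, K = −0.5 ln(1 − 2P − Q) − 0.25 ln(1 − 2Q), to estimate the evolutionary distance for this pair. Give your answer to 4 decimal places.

0.3887

Mismatches occur at site 1 (A/T, transversion), site 2 (G/A, transition), site 9 (G/C, transversion), site 14 (G/T, transversion), site 15 (G/T, transversion), site 19 (T/G, transversion), site 22 (T/A, transversion), site 23 (A/C, transversion), site 31 (C/T, transition), site 35 (G/T, transversion), site 36 (C/A, transversion), site 39 (G/T, transversion).
Of the 12 differences, 2 transitions and 10 transversions over 40 sites: P = 2/40 = 0.050000, Q = 10/40 = 0.250000.
d = −0.5·ln(0.650000) − 0.25·ln(0.500000) = −0.5·(-0.430783) − 0.25·(-0.693147) = 0.3887.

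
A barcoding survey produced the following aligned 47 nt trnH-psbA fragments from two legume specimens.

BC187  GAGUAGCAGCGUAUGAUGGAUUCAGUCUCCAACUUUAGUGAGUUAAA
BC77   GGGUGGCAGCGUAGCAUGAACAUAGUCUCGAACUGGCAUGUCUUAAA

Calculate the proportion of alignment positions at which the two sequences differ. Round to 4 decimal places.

Mismatches occur at site 2 (A→G), site 5 (A→G), site 14 (U→G), site 15 (G→C), site 19 (G→A), site 21 (U→C), site 22 (U→A), site 23 (C→U), site 30 (C→G), site 35 (U→G), site 36 (U→G), site 37 (A→C), site 38 (G→A), site 41 (A→U), site 42 (G→C).
There are 15 differences over 47 sites, so p = 15/47 = 0.3191.

0.3191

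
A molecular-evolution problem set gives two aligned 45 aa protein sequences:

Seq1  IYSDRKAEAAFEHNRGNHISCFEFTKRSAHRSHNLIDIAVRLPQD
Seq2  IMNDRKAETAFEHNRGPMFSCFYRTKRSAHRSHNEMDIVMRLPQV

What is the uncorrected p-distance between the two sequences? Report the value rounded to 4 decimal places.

0.2889

The sequences differ at positions 2 (Y/M), 3 (S/N), 9 (A/T), 17 (N/P), 18 (H/M), 19 (I/F), 23 (E/Y), 24 (F/R), 35 (L/E), 36 (I/M), 39 (A/V), 40 (V/M), 45 (D/V).
There are 13 differences over 45 sites, so p = 13/45 = 0.2889.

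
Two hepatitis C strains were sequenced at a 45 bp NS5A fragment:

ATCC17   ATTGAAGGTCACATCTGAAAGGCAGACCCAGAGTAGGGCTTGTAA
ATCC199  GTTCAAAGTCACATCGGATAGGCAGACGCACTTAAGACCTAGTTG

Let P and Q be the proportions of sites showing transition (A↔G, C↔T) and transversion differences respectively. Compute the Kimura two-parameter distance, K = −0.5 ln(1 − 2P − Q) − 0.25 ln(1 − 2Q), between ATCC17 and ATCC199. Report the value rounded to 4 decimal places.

0.4421

Mismatches occur at site 1 (A↔G, transition), site 4 (G↔C, transversion), site 7 (G↔A, transition), site 16 (T↔G, transversion), site 19 (A↔T, transversion), site 28 (C↔G, transversion), site 31 (G↔C, transversion), site 32 (A↔T, transversion), site 33 (G↔T, transversion), site 34 (T↔A, transversion), site 37 (G↔A, transition), site 38 (G↔C, transversion), site 41 (T↔A, transversion), site 44 (A↔T, transversion), site 45 (A↔G, transition).
Of the 15 differences, 4 transitions and 11 transversions over 45 sites: P = 4/45 = 0.088889, Q = 11/45 = 0.244444.
d = −0.5·ln(0.577778) − 0.25·ln(0.511112) = −0.5·(-0.548566) − 0.25·(-0.671167) = 0.4421.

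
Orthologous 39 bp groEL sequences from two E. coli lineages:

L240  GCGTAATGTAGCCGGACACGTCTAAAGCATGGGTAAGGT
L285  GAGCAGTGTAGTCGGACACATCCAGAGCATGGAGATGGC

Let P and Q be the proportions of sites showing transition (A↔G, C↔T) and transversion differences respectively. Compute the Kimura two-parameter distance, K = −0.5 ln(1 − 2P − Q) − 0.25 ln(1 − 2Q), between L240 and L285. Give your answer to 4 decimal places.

0.3757

The sequences differ at positions 2 (C/A, transversion), 4 (T/C, transition), 6 (A/G, transition), 12 (C/T, transition), 20 (G/A, transition), 23 (T/C, transition), 25 (A/G, transition), 33 (G/A, transition), 34 (T/G, transversion), 36 (A/T, transversion), 39 (T/C, transition).
Of the 11 differences, 8 transitions and 3 transversions over 39 sites: P = 8/39 = 0.205128, Q = 3/39 = 0.076923.
d = −0.5·ln(0.512821) − 0.25·ln(0.846154) = −0.5·(-0.667828) − 0.25·(-0.167054) = 0.3757.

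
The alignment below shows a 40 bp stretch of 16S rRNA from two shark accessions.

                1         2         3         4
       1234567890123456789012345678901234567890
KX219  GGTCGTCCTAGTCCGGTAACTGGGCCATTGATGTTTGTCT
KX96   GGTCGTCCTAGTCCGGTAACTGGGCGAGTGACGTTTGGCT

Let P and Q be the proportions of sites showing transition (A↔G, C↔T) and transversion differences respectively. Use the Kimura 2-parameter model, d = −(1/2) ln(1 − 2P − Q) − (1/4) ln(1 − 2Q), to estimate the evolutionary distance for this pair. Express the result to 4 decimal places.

0.1074

Differing sites — 26:C/G (Tv); 28:T/G (Tv); 32:T/C (Ti); 38:T/G (Tv).
Of the 4 differences, 1 transition and 3 transversions over 40 sites: P = 1/40 = 0.025000, Q = 3/40 = 0.075000.
d = −0.5·ln(0.875000) − 0.25·ln(0.850000) = −0.5·(-0.133531) − 0.25·(-0.162519) = 0.1074.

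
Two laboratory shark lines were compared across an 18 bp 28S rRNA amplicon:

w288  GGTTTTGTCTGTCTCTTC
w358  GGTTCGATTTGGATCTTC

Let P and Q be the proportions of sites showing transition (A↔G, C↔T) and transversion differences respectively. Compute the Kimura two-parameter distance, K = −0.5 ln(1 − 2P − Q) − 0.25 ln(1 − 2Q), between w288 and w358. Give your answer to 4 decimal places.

0.4479

The sequences differ at positions 5 (T/C, transition), 6 (T/G, transversion), 7 (G/A, transition), 9 (C/T, transition), 12 (T/G, transversion), 13 (C/A, transversion).
Of the 6 differences, 3 transitions and 3 transversions over 18 sites: P = 3/18 = 0.166667, Q = 3/18 = 0.166667.
d = −0.5·ln(0.499999) − 0.25·ln(0.666666) = −0.5·(-0.693149) − 0.25·(-0.405466) = 0.4479.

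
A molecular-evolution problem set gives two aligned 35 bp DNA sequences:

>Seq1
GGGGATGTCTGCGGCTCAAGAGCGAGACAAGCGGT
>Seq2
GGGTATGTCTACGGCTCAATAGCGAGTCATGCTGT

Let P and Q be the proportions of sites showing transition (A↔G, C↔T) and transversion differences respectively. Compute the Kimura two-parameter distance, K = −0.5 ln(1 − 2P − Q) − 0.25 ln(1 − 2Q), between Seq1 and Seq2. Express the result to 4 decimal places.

0.1957

Mismatches occur at site 4 (G/T, transversion), site 11 (G/A, transition), site 20 (G/T, transversion), site 27 (A/T, transversion), site 30 (A/T, transversion), site 33 (G/T, transversion).
Of the 6 differences, 1 transition and 5 transversions over 35 sites: P = 1/35 = 0.028571, Q = 5/35 = 0.142857.
d = −0.5·ln(0.800001) − 0.25·ln(0.714286) = −0.5·(-0.223142) − 0.25·(-0.336472) = 0.1957.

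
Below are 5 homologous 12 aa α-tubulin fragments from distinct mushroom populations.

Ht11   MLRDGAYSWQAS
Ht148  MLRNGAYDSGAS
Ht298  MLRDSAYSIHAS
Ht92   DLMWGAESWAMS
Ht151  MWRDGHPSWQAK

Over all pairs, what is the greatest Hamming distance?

9

Pairwise Hamming distances:
  Ht11 vs Ht148: 4
  Ht11 vs Ht298: 3
  Ht11 vs Ht92: 6
  Ht11 vs Ht151: 4
  Ht148 vs Ht298: 5
  Ht148 vs Ht92: 8
  Ht148 vs Ht151: 8
  Ht298 vs Ht92: 8
  Ht298 vs Ht151: 7
  Ht92 vs Ht151: 9
The largest is 9, between Ht92 and Ht151.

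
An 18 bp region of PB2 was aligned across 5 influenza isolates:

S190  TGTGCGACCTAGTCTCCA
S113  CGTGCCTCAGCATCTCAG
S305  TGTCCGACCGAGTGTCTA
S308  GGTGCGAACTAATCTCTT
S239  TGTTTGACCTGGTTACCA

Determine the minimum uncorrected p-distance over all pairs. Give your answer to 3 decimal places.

Pairwise Hamming distances:
  S190 vs S113: 9
  S190 vs S305: 4
  S190 vs S308: 5
  S190 vs S239: 5
  S113 vs S305: 10
  S113 vs S308: 9
  S113 vs S239: 13
  S305 vs S308: 7
  S305 vs S239: 7
  S308 vs S239: 10
The smallest is 4 mismatches, between S190 and S305; p = 4/18 = 0.222.

0.222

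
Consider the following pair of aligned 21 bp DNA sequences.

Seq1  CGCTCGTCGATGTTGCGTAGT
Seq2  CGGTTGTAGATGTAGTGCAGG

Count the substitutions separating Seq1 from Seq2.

Mismatches occur at site 3 (C↔G), site 5 (C↔T), site 8 (C↔A), site 14 (T↔A), site 16 (C↔T), site 18 (T↔C), site 21 (T↔G).
That gives 7 mismatches out of 21 aligned sites, so the Hamming distance is 7.

7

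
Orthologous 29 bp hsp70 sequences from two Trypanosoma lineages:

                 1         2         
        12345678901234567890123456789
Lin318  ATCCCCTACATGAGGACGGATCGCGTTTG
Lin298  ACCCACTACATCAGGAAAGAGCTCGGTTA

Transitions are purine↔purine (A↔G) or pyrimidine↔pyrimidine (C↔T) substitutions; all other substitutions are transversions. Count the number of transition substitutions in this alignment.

The sequences differ at positions 2 (T/C, transition), 5 (C/A, transversion), 12 (G/C, transversion), 17 (C/A, transversion), 18 (G/A, transition), 21 (T/G, transversion), 23 (G/T, transversion), 26 (T/G, transversion), 29 (G/A, transition).
Of the 9 differences, 3 transitions and 6 transversions, so the answer is 3.

3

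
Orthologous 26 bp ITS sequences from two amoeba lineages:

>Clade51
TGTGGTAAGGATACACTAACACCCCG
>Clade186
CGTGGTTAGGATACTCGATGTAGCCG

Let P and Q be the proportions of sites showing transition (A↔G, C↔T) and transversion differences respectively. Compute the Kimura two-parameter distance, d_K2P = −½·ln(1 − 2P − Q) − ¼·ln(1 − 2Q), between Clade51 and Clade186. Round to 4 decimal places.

Differing sites — 1:T/C (Ti); 7:A/T (Tv); 15:A/T (Tv); 17:T/G (Tv); 19:A/T (Tv); 20:C/G (Tv); 21:A/T (Tv); 22:C/A (Tv); 23:C/G (Tv).
Of the 9 differences, 1 transition and 8 transversions over 26 sites: P = 1/26 = 0.038462, Q = 8/26 = 0.307692.
d = −0.5·ln(0.615384) − 0.25·ln(0.384616) = −0.5·(-0.485509) − 0.25·(-0.955510) = 0.4816.

0.4816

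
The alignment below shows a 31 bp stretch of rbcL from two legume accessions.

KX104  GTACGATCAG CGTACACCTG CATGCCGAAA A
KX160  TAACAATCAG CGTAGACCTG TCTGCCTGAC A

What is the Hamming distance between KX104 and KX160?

The sequences differ at positions 1 (G/T), 2 (T/A), 5 (G/A), 15 (C/G), 21 (C/T), 22 (A/C), 27 (G/T), 28 (A/G), 30 (A/C).
That gives 9 mismatches out of 31 aligned sites, so the Hamming distance is 9.

9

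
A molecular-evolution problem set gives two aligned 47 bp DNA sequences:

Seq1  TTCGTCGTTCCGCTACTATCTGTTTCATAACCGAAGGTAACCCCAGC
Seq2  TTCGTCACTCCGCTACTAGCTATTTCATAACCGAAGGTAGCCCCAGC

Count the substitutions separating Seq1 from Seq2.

Differing sites — 7:G/A; 8:T/C; 19:T/G; 22:G/A; 40:A/G.
That gives 5 mismatches out of 47 aligned sites, so the Hamming distance is 5.

5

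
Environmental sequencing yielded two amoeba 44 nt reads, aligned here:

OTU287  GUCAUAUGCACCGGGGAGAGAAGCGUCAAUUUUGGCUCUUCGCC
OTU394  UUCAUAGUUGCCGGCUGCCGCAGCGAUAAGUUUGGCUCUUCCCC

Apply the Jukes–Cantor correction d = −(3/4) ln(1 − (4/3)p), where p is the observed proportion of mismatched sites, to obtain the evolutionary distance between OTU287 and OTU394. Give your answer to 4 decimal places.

The sequences differ at positions 1 (G/U), 7 (U/G), 8 (G/U), 9 (C/U), 10 (A/G), 15 (G/C), 16 (G/U), 17 (A/G), 18 (G/C), 19 (A/C), 21 (A/C), 26 (U/A), 27 (C/U), 30 (U/G), 42 (G/C).
p = 15/44 = 0.340909.
d = −0.75 · ln(1 − (4/3)·0.340909) = −0.75 · ln(0.545455) = −0.75 · (-0.606135) = 0.4546.

0.4546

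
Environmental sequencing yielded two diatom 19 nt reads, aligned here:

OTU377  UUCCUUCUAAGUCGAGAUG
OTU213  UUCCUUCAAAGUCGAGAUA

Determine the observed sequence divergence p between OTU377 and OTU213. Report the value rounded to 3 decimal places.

Mismatches occur at site 8 (U/A), site 19 (G/A).
There are 2 differences over 19 sites, so p = 2/19 = 0.105.

0.105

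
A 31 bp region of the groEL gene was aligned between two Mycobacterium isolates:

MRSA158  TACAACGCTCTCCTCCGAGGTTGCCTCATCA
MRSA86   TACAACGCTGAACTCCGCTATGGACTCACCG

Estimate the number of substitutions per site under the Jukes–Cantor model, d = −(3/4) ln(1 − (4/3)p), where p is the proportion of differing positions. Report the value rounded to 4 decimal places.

Differing sites — 10:C/G; 11:T/A; 12:C/A; 18:A/C; 19:G/T; 20:G/A; 22:T/G; 24:C/A; 29:T/C; 31:A/G.
p = 10/31 = 0.322581.
d = −0.75 · ln(1 − (4/3)·0.322581) = −0.75 · ln(0.569892) = −0.75 · (-0.562308) = 0.4217.

0.4217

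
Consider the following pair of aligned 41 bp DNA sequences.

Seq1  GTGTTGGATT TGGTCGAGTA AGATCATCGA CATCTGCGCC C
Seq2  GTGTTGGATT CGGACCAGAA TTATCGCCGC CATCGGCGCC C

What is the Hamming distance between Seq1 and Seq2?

Differing sites — 11:T/C; 14:T/A; 16:G/C; 19:T/A; 21:A/T; 22:G/T; 26:A/G; 27:T/C; 30:A/C; 35:T/G.
That gives 10 mismatches out of 41 aligned sites, so the Hamming distance is 10.

10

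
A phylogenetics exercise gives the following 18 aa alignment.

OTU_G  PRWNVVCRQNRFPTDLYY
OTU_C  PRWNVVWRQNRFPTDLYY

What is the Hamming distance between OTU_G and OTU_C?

1

The sequences differ at position 7 (C/W).
That gives 1 mismatch out of 18 aligned sites, so the Hamming distance is 1.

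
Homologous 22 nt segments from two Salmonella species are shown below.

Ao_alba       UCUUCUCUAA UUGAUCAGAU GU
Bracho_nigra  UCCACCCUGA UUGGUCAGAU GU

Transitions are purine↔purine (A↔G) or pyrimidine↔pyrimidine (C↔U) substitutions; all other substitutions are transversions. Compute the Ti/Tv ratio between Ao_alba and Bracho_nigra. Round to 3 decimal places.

4.000

Differing sites — 3:U/C (Ti); 4:U/A (Tv); 6:U/C (Ti); 9:A/G (Ti); 14:A/G (Ti).
Of the 5 differences, 4 transitions and 1 transversion, so Ti/Tv = 4/1 = 4.000.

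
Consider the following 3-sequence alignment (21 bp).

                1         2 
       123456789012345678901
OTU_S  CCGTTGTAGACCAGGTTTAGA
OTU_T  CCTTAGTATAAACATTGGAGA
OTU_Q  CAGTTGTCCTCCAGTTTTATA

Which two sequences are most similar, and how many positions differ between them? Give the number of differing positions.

6

Pairwise Hamming distances:
  OTU_S vs OTU_T: 10
  OTU_S vs OTU_Q: 6
  OTU_T vs OTU_Q: 13
The smallest is 6, between OTU_S and OTU_Q.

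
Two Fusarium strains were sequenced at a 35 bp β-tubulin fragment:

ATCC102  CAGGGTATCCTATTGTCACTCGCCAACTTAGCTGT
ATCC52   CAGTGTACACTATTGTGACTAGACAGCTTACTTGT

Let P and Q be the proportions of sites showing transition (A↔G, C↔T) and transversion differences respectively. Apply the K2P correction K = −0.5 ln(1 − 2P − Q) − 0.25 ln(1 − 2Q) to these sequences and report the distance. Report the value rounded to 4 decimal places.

The sequences differ at positions 4 (G/T, transversion), 8 (T/C, transition), 9 (C/A, transversion), 17 (C/G, transversion), 21 (C/A, transversion), 23 (C/A, transversion), 26 (A/G, transition), 31 (G/C, transversion), 32 (C/T, transition).
Of the 9 differences, 3 transitions and 6 transversions over 35 sites: P = 3/35 = 0.085714, Q = 6/35 = 0.171429.
d = −0.5·ln(0.657143) − 0.25·ln(0.657142) = −0.5·(-0.419854) − 0.25·(-0.419855) = 0.3149.

0.3149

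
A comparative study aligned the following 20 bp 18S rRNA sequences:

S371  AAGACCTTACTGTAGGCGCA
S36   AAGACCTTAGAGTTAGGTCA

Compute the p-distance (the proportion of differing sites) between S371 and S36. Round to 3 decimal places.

Mismatches occur at site 10 (C/G), site 11 (T/A), site 14 (A/T), site 15 (G/A), site 17 (C/G), site 18 (G/T).
There are 6 differences over 20 sites, so p = 6/20 = 0.300.

0.300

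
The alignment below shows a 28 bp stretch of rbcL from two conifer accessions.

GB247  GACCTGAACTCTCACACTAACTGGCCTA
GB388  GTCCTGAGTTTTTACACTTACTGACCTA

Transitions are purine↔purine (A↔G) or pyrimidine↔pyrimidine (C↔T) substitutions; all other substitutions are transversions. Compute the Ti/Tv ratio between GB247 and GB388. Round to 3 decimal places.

The sequences differ at positions 2 (A/T, transversion), 8 (A/G, transition), 9 (C/T, transition), 11 (C/T, transition), 13 (C/T, transition), 19 (A/T, transversion), 24 (G/A, transition).
Of the 7 differences, 5 transitions and 2 transversions, so Ti/Tv = 5/2 = 2.500.

2.500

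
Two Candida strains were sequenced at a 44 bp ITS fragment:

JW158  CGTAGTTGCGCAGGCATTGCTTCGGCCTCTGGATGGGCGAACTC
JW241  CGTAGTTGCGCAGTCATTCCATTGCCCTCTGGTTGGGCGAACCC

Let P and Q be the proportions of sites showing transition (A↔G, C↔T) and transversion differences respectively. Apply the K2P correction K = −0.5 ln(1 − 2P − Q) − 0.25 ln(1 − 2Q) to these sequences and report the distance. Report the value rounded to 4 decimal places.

0.1789

Differing sites — 14:G/T (Tv); 19:G/C (Tv); 21:T/A (Tv); 23:C/T (Ti); 25:G/C (Tv); 33:A/T (Tv); 43:T/C (Ti).
Of the 7 differences, 2 transitions and 5 transversions over 44 sites: P = 2/44 = 0.045455, Q = 5/44 = 0.113636.
d = −0.5·ln(0.795454) − 0.25·ln(0.772728) = −0.5·(-0.228842) − 0.25·(-0.257828) = 0.1789.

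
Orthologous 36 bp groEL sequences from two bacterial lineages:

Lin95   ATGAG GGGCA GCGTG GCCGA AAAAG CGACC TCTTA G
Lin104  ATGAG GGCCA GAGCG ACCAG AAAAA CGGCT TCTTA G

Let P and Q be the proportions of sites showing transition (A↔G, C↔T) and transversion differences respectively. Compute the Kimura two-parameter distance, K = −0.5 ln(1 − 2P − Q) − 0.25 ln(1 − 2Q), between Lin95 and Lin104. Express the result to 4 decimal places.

0.3233

The sequences differ at positions 8 (G/C, transversion), 12 (C/A, transversion), 14 (T/C, transition), 16 (G/A, transition), 19 (G/A, transition), 20 (A/G, transition), 25 (G/A, transition), 28 (A/G, transition), 30 (C/T, transition).
Of the 9 differences, 7 transitions and 2 transversions over 36 sites: P = 7/36 = 0.194444, Q = 2/36 = 0.055556.
d = −0.5·ln(0.555556) − 0.25·ln(0.888888) = −0.5·(-0.587786) − 0.25·(-0.117784) = 0.3233.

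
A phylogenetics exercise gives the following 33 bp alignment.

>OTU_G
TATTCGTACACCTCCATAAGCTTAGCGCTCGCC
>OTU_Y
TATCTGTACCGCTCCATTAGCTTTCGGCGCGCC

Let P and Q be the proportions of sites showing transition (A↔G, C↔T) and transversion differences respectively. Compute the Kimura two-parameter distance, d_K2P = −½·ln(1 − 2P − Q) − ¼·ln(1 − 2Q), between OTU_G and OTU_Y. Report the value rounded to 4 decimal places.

Differing sites — 4:T/C (Ti); 5:C/T (Ti); 10:A/C (Tv); 11:C/G (Tv); 18:A/T (Tv); 24:A/T (Tv); 25:G/C (Tv); 26:C/G (Tv); 29:T/G (Tv).
Of the 9 differences, 2 transitions and 7 transversions over 33 sites: P = 2/33 = 0.060606, Q = 7/33 = 0.212121.
d = −0.5·ln(0.666667) − 0.25·ln(0.575758) = −0.5·(-0.405465) − 0.25·(-0.552068) = 0.3407.

0.3407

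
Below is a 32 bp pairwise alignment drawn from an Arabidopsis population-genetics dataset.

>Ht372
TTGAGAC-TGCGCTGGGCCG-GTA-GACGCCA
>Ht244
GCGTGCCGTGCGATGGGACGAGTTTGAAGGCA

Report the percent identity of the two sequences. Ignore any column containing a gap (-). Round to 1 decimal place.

69.0%

Excluding the 3 gap columns leaves 29 comparable sites.
Differing sites — 1:T/G; 2:T/C; 4:A/T; 6:A/C; 13:C/A; 18:C/A; 24:A/T; 28:C/A; 30:C/G.
20 of the 29 comparable sites match, so the percent identity is 20/29 × 100 = 69.0%.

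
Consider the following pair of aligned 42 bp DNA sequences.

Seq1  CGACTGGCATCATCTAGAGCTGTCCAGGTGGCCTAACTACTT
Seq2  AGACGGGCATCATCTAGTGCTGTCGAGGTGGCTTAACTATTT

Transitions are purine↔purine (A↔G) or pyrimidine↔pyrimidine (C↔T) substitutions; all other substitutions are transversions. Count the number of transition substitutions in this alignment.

2

The sequences differ at positions 1 (C/A, transversion), 5 (T/G, transversion), 18 (A/T, transversion), 25 (C/G, transversion), 33 (C/T, transition), 40 (C/T, transition).
Of the 6 differences, 2 transitions and 4 transversions, so the answer is 2.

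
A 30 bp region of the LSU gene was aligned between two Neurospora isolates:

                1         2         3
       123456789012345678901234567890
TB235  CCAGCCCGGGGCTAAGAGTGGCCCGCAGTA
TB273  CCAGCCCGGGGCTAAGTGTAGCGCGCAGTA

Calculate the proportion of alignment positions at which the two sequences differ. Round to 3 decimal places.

The sequences differ at positions 17 (A/T), 20 (G/A), 23 (C/G).
There are 3 differences over 30 sites, so p = 3/30 = 0.100.

0.100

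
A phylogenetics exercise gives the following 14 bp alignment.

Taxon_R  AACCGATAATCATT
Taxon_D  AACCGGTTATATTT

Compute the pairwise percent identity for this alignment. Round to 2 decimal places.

Mismatches occur at site 6 (A→G), site 8 (A→T), site 11 (C→A), site 12 (A→T).
10 of the 14 sites match, so the percent identity is 10/14 × 100 = 71.43%.

71.43%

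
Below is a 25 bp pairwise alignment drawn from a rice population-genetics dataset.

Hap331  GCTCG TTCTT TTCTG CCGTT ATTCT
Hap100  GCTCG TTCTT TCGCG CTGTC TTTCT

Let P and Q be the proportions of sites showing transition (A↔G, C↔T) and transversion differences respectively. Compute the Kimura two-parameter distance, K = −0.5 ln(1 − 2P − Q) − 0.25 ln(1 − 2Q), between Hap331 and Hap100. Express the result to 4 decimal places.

The sequences differ at positions 12 (T/C, transition), 13 (C/G, transversion), 14 (T/C, transition), 17 (C/T, transition), 20 (T/C, transition), 21 (A/T, transversion).
Of the 6 differences, 4 transitions and 2 transversions over 25 sites: P = 4/25 = 0.160000, Q = 2/25 = 0.080000.
d = −0.5·ln(0.600000) − 0.25·ln(0.840000) = −0.5·(-0.510826) − 0.25·(-0.174353) = 0.2990.

0.2990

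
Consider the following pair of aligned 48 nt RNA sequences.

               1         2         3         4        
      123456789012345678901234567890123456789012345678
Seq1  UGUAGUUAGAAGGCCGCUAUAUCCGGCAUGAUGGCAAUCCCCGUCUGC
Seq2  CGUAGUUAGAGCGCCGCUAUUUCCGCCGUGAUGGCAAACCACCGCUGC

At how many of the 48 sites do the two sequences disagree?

Differing sites — 1:U/C; 11:A/G; 12:G/C; 21:A/U; 26:G/C; 28:A/G; 38:U/A; 41:C/A; 43:G/C; 44:U/G.
That gives 10 mismatches out of 48 aligned sites, so the Hamming distance is 10.

10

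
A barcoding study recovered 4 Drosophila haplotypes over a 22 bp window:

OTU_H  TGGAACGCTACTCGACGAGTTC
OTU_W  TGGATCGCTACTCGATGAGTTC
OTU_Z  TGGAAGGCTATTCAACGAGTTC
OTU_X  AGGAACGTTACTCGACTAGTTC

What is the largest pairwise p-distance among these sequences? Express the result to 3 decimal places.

0.273

Pairwise Hamming distances:
  OTU_H vs OTU_W: 2
  OTU_H vs OTU_Z: 3
  OTU_H vs OTU_X: 3
  OTU_W vs OTU_Z: 5
  OTU_W vs OTU_X: 5
  OTU_Z vs OTU_X: 6
The largest is 6 mismatches, between OTU_Z and OTU_X; p = 6/22 = 0.273.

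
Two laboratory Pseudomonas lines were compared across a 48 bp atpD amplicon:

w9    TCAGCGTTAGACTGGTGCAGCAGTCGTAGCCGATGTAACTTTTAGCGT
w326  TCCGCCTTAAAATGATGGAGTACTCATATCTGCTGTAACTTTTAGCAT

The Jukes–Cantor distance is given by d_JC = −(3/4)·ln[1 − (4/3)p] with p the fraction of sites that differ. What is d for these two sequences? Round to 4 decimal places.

Mismatches occur at site 3 (A/C), site 6 (G/C), site 10 (G/A), site 12 (C/A), site 15 (G/A), site 18 (C/G), site 21 (C/T), site 23 (G/C), site 26 (G/A), site 29 (G/T), site 31 (C/T), site 33 (A/C), site 47 (G/A).
p = 13/48 = 0.270833.
d = −0.75 · ln(1 − (4/3)·0.270833) = −0.75 · ln(0.638889) = −0.75 · (-0.448025) = 0.3360.

0.3360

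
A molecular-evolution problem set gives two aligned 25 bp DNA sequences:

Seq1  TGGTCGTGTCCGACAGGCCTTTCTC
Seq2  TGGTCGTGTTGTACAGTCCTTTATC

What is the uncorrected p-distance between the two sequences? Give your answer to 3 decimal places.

0.200

Differing sites — 10:C/T; 11:C/G; 12:G/T; 17:G/T; 23:C/A.
There are 5 differences over 25 sites, so p = 5/25 = 0.200.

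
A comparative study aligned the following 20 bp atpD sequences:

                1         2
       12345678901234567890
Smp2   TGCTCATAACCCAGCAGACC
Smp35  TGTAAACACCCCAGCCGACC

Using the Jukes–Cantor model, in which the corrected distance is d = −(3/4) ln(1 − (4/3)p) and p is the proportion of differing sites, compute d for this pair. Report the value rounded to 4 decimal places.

0.3831

Mismatches occur at site 3 (C↔T), site 4 (T↔A), site 5 (C↔A), site 7 (T↔C), site 9 (A↔C), site 16 (A↔C).
p = 6/20 = 0.300000.
d = −0.75 · ln(1 − (4/3)·0.300000) = −0.75 · ln(0.600000) = −0.75 · (-0.510826) = 0.3831.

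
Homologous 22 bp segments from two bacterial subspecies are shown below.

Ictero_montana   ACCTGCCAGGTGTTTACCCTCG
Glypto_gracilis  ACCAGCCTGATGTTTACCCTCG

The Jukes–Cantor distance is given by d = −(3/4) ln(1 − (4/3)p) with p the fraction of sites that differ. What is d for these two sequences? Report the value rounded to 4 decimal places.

0.1505

Differing sites — 4:T/A; 8:A/T; 10:G/A.
p = 3/22 = 0.136364.
d = −0.75 · ln(1 − (4/3)·0.136364) = −0.75 · ln(0.818181) = −0.75 · (-0.200672) = 0.1505.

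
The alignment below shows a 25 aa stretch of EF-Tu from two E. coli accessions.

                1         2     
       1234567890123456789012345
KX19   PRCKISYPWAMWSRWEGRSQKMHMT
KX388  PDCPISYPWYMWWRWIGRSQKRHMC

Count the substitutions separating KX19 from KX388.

Mismatches occur at site 2 (R↔D), site 4 (K↔P), site 10 (A↔Y), site 13 (S↔W), site 16 (E↔I), site 22 (M↔R), site 25 (T↔C).
That gives 7 mismatches out of 25 aligned sites, so the Hamming distance is 7.

7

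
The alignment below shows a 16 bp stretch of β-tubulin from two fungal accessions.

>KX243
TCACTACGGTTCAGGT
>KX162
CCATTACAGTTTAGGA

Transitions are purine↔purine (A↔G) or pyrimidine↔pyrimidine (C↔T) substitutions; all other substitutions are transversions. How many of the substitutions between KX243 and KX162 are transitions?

Differing sites — 1:T/C (Ti); 4:C/T (Ti); 8:G/A (Ti); 12:C/T (Ti); 16:T/A (Tv).
Of the 5 differences, 4 transitions and 1 transversion, so the answer is 4.

4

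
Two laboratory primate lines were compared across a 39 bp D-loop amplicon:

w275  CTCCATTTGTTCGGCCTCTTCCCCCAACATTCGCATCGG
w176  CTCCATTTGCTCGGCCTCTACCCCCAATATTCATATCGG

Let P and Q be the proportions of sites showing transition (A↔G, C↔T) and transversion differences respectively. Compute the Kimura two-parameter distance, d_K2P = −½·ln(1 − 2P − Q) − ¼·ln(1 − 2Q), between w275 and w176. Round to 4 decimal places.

Differing sites — 10:T/C (Ti); 20:T/A (Tv); 28:C/T (Ti); 33:G/A (Ti); 34:C/T (Ti).
Of the 5 differences, 4 transitions and 1 transversion over 39 sites: P = 4/39 = 0.102564, Q = 1/39 = 0.025641.
d = −0.5·ln(0.769231) − 0.25·ln(0.948718) = −0.5·(-0.262364) − 0.25·(-0.052644) = 0.1443.

0.1443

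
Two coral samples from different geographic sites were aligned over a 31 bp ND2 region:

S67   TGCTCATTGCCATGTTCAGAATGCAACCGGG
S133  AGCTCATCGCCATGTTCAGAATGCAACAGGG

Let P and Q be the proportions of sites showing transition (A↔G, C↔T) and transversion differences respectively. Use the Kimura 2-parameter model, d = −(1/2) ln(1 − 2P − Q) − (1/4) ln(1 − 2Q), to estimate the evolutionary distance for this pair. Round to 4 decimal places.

0.1036

Mismatches occur at site 1 (T↔A, transversion), site 8 (T↔C, transition), site 28 (C↔A, transversion).
Of the 3 differences, 1 transition and 2 transversions over 31 sites: P = 1/31 = 0.032258, Q = 2/31 = 0.064516.
d = −0.5·ln(0.870968) − 0.25·ln(0.870968) = −0.5·(-0.138150) − 0.25·(-0.138150) = 0.1036.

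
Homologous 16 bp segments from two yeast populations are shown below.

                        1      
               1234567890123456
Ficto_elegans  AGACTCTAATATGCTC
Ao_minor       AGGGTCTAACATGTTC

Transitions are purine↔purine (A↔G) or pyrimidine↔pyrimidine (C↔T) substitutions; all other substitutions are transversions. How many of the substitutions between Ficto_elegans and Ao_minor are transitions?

Differing sites — 3:A/G (Ti); 4:C/G (Tv); 10:T/C (Ti); 14:C/T (Ti).
Of the 4 differences, 3 transitions and 1 transversion, so the answer is 3.

3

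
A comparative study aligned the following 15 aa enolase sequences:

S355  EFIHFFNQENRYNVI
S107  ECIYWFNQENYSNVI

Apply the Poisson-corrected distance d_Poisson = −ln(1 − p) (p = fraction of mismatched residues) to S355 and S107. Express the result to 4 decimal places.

0.4055

Mismatches occur at site 2 (F→C), site 4 (H→Y), site 5 (F→W), site 11 (R→Y), site 12 (Y→S).
p = 5/15 = 0.333333.
d = −ln(1 − 0.333333) = −ln(0.666667) = 0.4055.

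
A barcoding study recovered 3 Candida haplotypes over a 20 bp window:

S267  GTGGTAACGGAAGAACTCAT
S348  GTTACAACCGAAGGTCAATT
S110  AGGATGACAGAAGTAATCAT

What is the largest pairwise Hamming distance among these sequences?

12

Pairwise Hamming distances:
  S267 vs S348: 9
  S267 vs S110: 7
  S348 vs S110: 12
The largest is 12, between S348 and S110.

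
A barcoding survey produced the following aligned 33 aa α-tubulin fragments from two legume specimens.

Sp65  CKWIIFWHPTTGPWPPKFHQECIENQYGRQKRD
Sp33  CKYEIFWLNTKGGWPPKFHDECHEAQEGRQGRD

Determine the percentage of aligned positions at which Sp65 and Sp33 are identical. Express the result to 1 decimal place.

Differing sites — 3:W/Y; 4:I/E; 8:H/L; 9:P/N; 11:T/K; 13:P/G; 20:Q/D; 23:I/H; 25:N/A; 27:Y/E; 31:K/G.
22 of the 33 sites match, so the percent identity is 22/33 × 100 = 66.7%.

66.7%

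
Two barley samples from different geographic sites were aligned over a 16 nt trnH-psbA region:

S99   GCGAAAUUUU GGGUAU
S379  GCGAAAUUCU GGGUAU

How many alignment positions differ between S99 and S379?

1

Differing sites — 9:U/C.
That gives 1 mismatch out of 16 aligned sites, so the Hamming distance is 1.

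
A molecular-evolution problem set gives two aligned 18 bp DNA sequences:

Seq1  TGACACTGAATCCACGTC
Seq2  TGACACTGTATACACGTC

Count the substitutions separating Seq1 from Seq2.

2

The sequences differ at positions 9 (A/T), 12 (C/A).
That gives 2 mismatches out of 18 aligned sites, so the Hamming distance is 2.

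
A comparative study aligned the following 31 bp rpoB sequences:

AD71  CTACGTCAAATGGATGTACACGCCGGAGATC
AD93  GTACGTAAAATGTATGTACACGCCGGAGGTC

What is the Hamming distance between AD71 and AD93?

4

Mismatches occur at site 1 (C↔G), site 7 (C↔A), site 13 (G↔T), site 29 (A↔G).
That gives 4 mismatches out of 31 aligned sites, so the Hamming distance is 4.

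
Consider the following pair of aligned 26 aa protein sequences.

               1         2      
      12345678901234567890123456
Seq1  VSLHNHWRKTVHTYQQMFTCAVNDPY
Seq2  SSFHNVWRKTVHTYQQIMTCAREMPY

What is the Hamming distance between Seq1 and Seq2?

The sequences differ at positions 1 (V/S), 3 (L/F), 6 (H/V), 17 (M/I), 18 (F/M), 22 (V/R), 23 (N/E), 24 (D/M).
That gives 8 mismatches out of 26 aligned sites, so the Hamming distance is 8.

8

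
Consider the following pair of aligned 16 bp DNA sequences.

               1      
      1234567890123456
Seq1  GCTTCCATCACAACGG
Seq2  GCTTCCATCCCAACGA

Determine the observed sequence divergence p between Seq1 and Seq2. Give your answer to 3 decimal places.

0.125

Differing sites — 10:A/C; 16:G/A.
There are 2 differences over 16 sites, so p = 2/16 = 0.125.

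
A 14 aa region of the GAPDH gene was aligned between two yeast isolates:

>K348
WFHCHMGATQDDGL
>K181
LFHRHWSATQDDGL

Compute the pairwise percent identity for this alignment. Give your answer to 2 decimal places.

71.43%

Mismatches occur at site 1 (W↔L), site 4 (C↔R), site 6 (M↔W), site 7 (G↔S).
10 of the 14 sites match, so the percent identity is 10/14 × 100 = 71.43%.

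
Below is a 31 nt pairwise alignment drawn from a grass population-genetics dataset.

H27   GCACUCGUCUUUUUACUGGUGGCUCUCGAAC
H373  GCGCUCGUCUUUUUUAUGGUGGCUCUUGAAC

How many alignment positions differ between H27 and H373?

4

Mismatches occur at site 3 (A↔G), site 15 (A↔U), site 16 (C↔A), site 27 (C↔U).
That gives 4 mismatches out of 31 aligned sites, so the Hamming distance is 4.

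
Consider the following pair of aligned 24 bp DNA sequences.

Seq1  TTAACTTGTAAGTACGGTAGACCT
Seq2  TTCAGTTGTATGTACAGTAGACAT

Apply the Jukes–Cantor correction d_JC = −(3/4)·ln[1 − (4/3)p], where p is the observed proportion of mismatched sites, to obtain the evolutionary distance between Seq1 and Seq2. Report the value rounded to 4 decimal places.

0.2441

Differing sites — 3:A/C; 5:C/G; 11:A/T; 16:G/A; 23:C/A.
p = 5/24 = 0.208333.
d = −0.75 · ln(1 − (4/3)·0.208333) = −0.75 · ln(0.722223) = −0.75 · (-0.325421) = 0.2441.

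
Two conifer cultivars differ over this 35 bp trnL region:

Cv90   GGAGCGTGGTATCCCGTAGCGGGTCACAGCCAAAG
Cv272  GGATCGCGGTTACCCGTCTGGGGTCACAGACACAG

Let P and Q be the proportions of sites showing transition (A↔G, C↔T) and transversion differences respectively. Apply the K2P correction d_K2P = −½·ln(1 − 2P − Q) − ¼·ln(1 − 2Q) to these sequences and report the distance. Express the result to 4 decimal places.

The sequences differ at positions 4 (G/T, transversion), 7 (T/C, transition), 11 (A/T, transversion), 12 (T/A, transversion), 18 (A/C, transversion), 19 (G/T, transversion), 20 (C/G, transversion), 30 (C/A, transversion), 33 (A/C, transversion).
Of the 9 differences, 1 transition and 8 transversions over 35 sites: P = 1/35 = 0.028571, Q = 8/35 = 0.228571.
d = −0.5·ln(0.714287) − 0.25·ln(0.542858) = −0.5·(-0.336470) − 0.25·(-0.610908) = 0.3210.

0.3210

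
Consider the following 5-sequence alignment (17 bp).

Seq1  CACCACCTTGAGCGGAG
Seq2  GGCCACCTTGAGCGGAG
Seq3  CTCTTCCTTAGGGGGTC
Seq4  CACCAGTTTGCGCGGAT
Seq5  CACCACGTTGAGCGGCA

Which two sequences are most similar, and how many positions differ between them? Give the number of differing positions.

Pairwise Hamming distances:
  Seq1 vs Seq2: 2
  Seq1 vs Seq3: 8
  Seq1 vs Seq4: 4
  Seq1 vs Seq5: 3
  Seq2 vs Seq3: 9
  Seq2 vs Seq4: 6
  Seq2 vs Seq5: 5
  Seq3 vs Seq4: 10
  Seq3 vs Seq5: 9
  Seq4 vs Seq5: 5
The smallest is 2, between Seq1 and Seq2.

2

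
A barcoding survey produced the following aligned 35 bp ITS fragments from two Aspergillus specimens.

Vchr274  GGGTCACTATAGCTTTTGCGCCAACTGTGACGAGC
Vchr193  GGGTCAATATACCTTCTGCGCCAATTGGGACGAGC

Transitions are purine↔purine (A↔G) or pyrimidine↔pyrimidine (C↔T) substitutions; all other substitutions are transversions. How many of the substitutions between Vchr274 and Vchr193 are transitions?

2

Mismatches occur at site 7 (C/A, transversion), site 12 (G/C, transversion), site 16 (T/C, transition), site 25 (C/T, transition), site 28 (T/G, transversion).
Of the 5 differences, 2 transitions and 3 transversions, so the answer is 2.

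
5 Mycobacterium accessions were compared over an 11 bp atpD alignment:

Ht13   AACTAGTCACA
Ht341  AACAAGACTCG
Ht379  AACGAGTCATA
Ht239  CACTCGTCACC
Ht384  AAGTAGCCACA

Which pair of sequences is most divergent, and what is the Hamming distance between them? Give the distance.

6

Pairwise Hamming distances:
  Ht13 vs Ht341: 4
  Ht13 vs Ht379: 2
  Ht13 vs Ht239: 3
  Ht13 vs Ht384: 2
  Ht341 vs Ht379: 5
  Ht341 vs Ht239: 6
  Ht341 vs Ht384: 5
  Ht379 vs Ht239: 5
  Ht379 vs Ht384: 4
  Ht239 vs Ht384: 5
The largest is 6, between Ht341 and Ht239.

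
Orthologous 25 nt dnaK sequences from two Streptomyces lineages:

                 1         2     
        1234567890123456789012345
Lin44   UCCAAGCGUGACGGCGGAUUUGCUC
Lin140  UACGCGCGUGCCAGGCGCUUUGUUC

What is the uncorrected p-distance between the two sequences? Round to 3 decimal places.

0.360

Mismatches occur at site 2 (C↔A), site 4 (A↔G), site 5 (A↔C), site 11 (A↔C), site 13 (G↔A), site 15 (C↔G), site 16 (G↔C), site 18 (A↔C), site 23 (C↔U).
There are 9 differences over 25 sites, so p = 9/25 = 0.360.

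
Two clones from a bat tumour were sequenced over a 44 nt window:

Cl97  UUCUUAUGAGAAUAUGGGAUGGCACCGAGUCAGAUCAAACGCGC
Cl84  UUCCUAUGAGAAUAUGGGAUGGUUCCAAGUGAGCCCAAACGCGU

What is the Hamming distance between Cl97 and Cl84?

8

The sequences differ at positions 4 (U/C), 23 (C/U), 24 (A/U), 27 (G/A), 31 (C/G), 34 (A/C), 35 (U/C), 44 (C/U).
That gives 8 mismatches out of 44 aligned sites, so the Hamming distance is 8.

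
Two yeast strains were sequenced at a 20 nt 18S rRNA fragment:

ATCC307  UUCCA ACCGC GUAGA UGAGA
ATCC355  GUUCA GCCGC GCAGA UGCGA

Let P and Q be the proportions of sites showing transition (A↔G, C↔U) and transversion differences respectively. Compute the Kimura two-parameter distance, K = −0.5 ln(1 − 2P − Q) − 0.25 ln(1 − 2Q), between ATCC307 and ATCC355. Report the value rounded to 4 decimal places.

0.3112

Differing sites — 1:U/G (Tv); 3:C/U (Ti); 6:A/G (Ti); 12:U/C (Ti); 18:A/C (Tv).
Of the 5 differences, 3 transitions and 2 transversions over 20 sites: P = 3/20 = 0.150000, Q = 2/20 = 0.100000.
d = −0.5·ln(0.600000) − 0.25·ln(0.800000) = −0.5·(-0.510826) − 0.25·(-0.223144) = 0.3112.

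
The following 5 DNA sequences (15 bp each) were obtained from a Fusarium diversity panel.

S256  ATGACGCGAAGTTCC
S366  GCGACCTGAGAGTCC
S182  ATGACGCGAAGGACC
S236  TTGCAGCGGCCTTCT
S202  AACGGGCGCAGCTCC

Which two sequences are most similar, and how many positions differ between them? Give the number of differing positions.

2

Pairwise Hamming distances:
  S256 vs S366: 7
  S256 vs S182: 2
  S256 vs S236: 7
  S256 vs S202: 6
  S366 vs S182: 7
  S366 vs S236: 11
  S366 vs S202: 11
  S182 vs S236: 9
  S182 vs S202: 7
  S236 vs S202: 10
The smallest is 2, between S256 and S182.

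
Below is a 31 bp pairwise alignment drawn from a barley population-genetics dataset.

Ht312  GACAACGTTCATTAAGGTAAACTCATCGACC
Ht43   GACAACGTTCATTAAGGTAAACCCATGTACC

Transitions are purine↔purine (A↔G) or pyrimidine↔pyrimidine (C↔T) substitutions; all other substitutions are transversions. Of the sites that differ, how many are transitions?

1

Differing sites — 23:T/C (Ti); 27:C/G (Tv); 28:G/T (Tv).
Of the 3 differences, 1 transition and 2 transversions, so the answer is 1.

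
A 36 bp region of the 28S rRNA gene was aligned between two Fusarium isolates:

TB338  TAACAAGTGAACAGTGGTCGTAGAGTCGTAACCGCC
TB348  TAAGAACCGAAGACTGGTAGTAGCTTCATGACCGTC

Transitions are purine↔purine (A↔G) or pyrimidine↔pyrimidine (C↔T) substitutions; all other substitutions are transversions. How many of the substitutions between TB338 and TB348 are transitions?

4

Mismatches occur at site 4 (C/G, transversion), site 7 (G/C, transversion), site 8 (T/C, transition), site 12 (C/G, transversion), site 14 (G/C, transversion), site 19 (C/A, transversion), site 24 (A/C, transversion), site 25 (G/T, transversion), site 28 (G/A, transition), site 30 (A/G, transition), site 35 (C/T, transition).
Of the 11 differences, 4 transitions and 7 transversions, so the answer is 4.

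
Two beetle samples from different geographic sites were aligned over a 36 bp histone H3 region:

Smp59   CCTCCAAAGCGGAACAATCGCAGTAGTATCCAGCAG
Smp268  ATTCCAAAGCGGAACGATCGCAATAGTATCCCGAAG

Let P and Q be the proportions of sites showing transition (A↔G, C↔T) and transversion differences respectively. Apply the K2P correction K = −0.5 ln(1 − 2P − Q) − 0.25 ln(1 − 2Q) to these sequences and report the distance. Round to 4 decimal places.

0.1894

The sequences differ at positions 1 (C/A, transversion), 2 (C/T, transition), 16 (A/G, transition), 23 (G/A, transition), 32 (A/C, transversion), 34 (C/A, transversion).
Of the 6 differences, 3 transitions and 3 transversions over 36 sites: P = 3/36 = 0.083333, Q = 3/36 = 0.083333.
d = −0.5·ln(0.750001) − 0.25·ln(0.833334) = −0.5·(-0.287681) − 0.25·(-0.182321) = 0.1894.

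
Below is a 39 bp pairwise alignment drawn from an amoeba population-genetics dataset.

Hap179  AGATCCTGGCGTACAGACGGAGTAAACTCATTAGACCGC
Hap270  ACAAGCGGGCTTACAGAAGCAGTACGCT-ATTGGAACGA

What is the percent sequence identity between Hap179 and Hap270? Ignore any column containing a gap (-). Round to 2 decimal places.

Excluding the 1 gap column leaves 38 comparable sites.
Differing sites — 2:G/C; 4:T/A; 5:C/G; 7:T/G; 11:G/T; 18:C/A; 20:G/C; 25:A/C; 26:A/G; 33:A/G; 36:C/A; 39:C/A.
26 of the 38 comparable sites match, so the percent identity is 26/38 × 100 = 68.42%.

68.42%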